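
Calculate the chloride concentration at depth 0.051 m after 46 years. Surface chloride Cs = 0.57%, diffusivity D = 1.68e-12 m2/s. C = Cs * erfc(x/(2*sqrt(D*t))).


t_seconds = 46 * 365.25 * 24 * 3600 = 1451649600.0 s
arg = 0.051 / (2 * sqrt(1.68e-12 * 1451649600.0))
= 0.5164
erfc(0.5164) = 0.4652
C = 0.57 * 0.4652 = 0.2652%

0.2652


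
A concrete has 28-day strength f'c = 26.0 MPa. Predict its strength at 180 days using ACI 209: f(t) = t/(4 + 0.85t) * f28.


f(180) = 180 / (4 + 0.85 * 180) * 26.0
= 180 / 157.0 * 26.0
= 29.81 MPa

29.81


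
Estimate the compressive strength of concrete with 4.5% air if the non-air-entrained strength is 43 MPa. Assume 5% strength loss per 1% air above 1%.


Strength loss = (4.5 - 1) * 5 = 17.5%
f'c = 43 * (1 - 17.5/100)
= 35.48 MPa

35.48


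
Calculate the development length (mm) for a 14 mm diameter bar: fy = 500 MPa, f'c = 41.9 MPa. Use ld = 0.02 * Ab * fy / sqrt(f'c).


Ab = pi * 14^2 / 4 = 153.938 mm2
ld = 0.02 * 153.938 * 500 / sqrt(41.9)
= 237.8 mm

237.8


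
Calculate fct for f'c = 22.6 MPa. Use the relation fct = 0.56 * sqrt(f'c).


fct = 0.56 * sqrt(22.6)
= 0.56 * 4.754
= 2.662 MPa

2.662


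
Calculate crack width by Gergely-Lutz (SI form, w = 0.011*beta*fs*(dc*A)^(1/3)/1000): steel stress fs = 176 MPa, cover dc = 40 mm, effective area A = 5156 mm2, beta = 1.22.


w = 0.011 * beta * fs * (dc * A)^(1/3) / 1000
= 0.011 * 1.22 * 176 * (40 * 5156)^(1/3) / 1000
= 0.14 mm

0.14


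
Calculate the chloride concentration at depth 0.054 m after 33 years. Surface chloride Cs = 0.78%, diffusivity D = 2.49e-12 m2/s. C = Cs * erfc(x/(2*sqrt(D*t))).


t_seconds = 33 * 365.25 * 24 * 3600 = 1041400800.0 s
arg = 0.054 / (2 * sqrt(2.49e-12 * 1041400800.0))
= 0.5302
erfc(0.5302) = 0.4533
C = 0.78 * 0.4533 = 0.3536%

0.3536


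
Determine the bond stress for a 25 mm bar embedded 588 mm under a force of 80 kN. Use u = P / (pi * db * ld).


u = P / (pi * db * ld)
= 80 * 1000 / (pi * 25 * 588)
= 1.732 MPa

1.732


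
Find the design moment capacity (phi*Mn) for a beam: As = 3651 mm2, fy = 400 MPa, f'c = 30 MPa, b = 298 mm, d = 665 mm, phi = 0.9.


a = As * fy / (0.85 * f'c * b)
= 3651 * 400 / (0.85 * 30 * 298)
= 192.1832 mm
Mn = As * fy * (d - a/2) / 10^6
= 830.8338 kN-m
phi*Mn = 0.9 * 830.8338 = 747.75 kN-m

747.75


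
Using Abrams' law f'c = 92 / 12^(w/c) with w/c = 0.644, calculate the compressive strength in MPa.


f'c = 92 / 12^0.644
= 92 / 4.954
= 18.57 MPa

18.57


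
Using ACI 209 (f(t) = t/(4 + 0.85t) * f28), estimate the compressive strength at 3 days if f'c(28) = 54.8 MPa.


f(3) = 3 / (4 + 0.85 * 3) * 54.8
= 3 / 6.55 * 54.8
= 25.1 MPa

25.1


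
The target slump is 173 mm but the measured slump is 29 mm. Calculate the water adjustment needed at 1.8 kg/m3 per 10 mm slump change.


Difference = 173 - 29 = 144 mm
Water adjustment = 144 * 1.8 / 10 = 25.9 kg/m3

25.9


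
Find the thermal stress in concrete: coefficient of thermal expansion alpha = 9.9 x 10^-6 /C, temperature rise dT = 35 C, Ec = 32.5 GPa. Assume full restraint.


sigma = alpha * dT * Ec
= 9.9e-6 * 35 * 32.5 * 1000
= 11.261 MPa

11.261


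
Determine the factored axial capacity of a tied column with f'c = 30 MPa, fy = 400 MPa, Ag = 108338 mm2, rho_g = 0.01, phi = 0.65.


Ast = rho * Ag = 0.01 * 108338 = 1083.38 mm2
phi*Pn = 0.65 * 0.80 * (0.85 * 30 * (108338 - 1083.38) + 400 * 1083.38) / 1000
= 1647.54 kN

1647.54


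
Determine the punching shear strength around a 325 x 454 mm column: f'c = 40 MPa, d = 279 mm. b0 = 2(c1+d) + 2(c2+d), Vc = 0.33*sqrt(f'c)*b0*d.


b0 = 2*(325 + 279) + 2*(454 + 279) = 2674 mm
Vc = 0.33 * sqrt(40) * 2674 * 279 / 1000
= 1557.08 kN

1557.08


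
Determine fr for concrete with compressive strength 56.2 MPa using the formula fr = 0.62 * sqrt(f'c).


fr = 0.62 * sqrt(56.2)
= 4.648 MPa

4.648


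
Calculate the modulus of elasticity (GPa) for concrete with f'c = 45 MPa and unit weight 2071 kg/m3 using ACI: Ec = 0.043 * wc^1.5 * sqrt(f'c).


Ec = 0.043 * 2071^1.5 * sqrt(45) / 1000
= 27.19 GPa

27.19


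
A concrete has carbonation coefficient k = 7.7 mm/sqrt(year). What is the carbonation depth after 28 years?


depth = k * sqrt(t)
= 7.7 * sqrt(28)
= 40.74 mm

40.74


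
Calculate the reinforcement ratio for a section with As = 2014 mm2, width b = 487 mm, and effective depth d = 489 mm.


rho = As / (b * d)
= 2014 / (487 * 489)
= 0.0085

0.0085


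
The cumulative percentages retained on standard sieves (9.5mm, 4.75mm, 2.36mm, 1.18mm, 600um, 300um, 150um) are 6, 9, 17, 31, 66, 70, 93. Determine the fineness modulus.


FM = sum(cumulative % retained) / 100
= 292 / 100
= 2.92

2.92


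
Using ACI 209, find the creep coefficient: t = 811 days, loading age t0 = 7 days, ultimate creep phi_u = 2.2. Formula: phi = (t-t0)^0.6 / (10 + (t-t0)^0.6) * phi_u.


dt = 811 - 7 = 804
phi = 804^0.6 / (10 + 804^0.6) * 2.2
= 1.863

1.863


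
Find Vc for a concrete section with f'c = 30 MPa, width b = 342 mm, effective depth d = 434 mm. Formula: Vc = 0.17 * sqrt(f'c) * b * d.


Vc = 0.17 * sqrt(30) * 342 * 434 / 1000
= 138.21 kN

138.21


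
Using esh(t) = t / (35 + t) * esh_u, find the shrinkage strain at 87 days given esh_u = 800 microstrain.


esh(87) = 87 / (35 + 87) * 800
= 87 / 122 * 800
= 570.5 microstrain

570.5


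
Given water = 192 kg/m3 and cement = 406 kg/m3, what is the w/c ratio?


w/c = water / cement
w/c = 192 / 406 = 0.473

0.473


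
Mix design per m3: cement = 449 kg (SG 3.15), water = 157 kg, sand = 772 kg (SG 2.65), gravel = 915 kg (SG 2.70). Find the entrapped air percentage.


Vol cement = 449 / (3.15 * 1000) = 0.14254 m3
Vol water = 157 / 1000 = 0.157 m3
Vol sand = 772 / (2.65 * 1000) = 0.291321 m3
Vol gravel = 915 / (2.70 * 1000) = 0.338889 m3
Total solid + water volume = 0.929749 m3
Air = (1 - 0.929749) * 100 = 7.03%

7.03


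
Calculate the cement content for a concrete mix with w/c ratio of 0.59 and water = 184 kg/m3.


Cement = water / (w/c)
= 184 / 0.59
= 311.9 kg/m3

311.9


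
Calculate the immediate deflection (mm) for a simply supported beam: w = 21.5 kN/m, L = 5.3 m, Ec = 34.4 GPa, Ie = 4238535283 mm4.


Convert: L = 5.3 m = 5300 mm, Ec = 34.4 GPa = 34400 MPa
delta = 5 * 21.5 * 5300^4 / (384 * 34400 * 4238535283)
= 1.51 mm

1.51


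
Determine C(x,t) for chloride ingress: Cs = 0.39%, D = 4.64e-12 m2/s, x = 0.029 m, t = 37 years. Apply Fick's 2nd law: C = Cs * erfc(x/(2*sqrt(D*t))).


t_seconds = 37 * 365.25 * 24 * 3600 = 1167631200.0 s
arg = 0.029 / (2 * sqrt(4.64e-12 * 1167631200.0))
= 0.197
erfc(0.197) = 0.7806
C = 0.39 * 0.7806 = 0.3044%

0.3044


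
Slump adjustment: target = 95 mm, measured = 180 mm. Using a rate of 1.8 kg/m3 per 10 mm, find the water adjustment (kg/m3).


Difference = 95 - 180 = -85 mm
Water adjustment = -85 * 1.8 / 10 = -15.3 kg/m3

-15.3


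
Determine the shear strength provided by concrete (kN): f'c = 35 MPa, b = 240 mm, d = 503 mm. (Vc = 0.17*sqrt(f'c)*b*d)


Vc = 0.17 * sqrt(35) * 240 * 503 / 1000
= 121.41 kN

121.41


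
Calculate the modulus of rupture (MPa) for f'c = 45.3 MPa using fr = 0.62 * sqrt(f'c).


fr = 0.62 * sqrt(45.3)
= 4.173 MPa

4.173


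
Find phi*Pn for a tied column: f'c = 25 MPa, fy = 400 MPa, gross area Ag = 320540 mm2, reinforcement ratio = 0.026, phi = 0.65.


Ast = rho * Ag = 0.026 * 320540 = 8334.04 mm2
phi*Pn = 0.65 * 0.80 * (0.85 * 25 * (320540 - 8334.04) + 400 * 8334.04) / 1000
= 5183.36 kN

5183.36


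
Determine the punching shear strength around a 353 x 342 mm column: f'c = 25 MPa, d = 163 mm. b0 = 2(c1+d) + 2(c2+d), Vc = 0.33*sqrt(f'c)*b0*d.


b0 = 2*(353 + 163) + 2*(342 + 163) = 2042 mm
Vc = 0.33 * sqrt(25) * 2042 * 163 / 1000
= 549.2 kN

549.2


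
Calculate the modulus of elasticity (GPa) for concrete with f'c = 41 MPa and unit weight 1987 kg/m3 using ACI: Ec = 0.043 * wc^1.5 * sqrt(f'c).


Ec = 0.043 * 1987^1.5 * sqrt(41) / 1000
= 24.39 GPa

24.39


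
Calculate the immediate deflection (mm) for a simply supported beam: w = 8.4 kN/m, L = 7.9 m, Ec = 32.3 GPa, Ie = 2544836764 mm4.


Convert: L = 7.9 m = 7900 mm, Ec = 32.3 GPa = 32300 MPa
delta = 5 * 8.4 * 7900^4 / (384 * 32300 * 2544836764)
= 5.18 mm

5.18


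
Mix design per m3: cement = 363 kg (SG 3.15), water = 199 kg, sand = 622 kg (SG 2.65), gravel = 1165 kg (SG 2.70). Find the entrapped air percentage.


Vol cement = 363 / (3.15 * 1000) = 0.115238 m3
Vol water = 199 / 1000 = 0.199 m3
Vol sand = 622 / (2.65 * 1000) = 0.234717 m3
Vol gravel = 1165 / (2.70 * 1000) = 0.431481 m3
Total solid + water volume = 0.980437 m3
Air = (1 - 0.980437) * 100 = 1.96%

1.96


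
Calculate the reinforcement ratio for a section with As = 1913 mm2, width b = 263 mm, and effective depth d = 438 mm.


rho = As / (b * d)
= 1913 / (263 * 438)
= 0.0166

0.0166


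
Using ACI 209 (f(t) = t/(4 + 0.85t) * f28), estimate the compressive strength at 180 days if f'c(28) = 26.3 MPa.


f(180) = 180 / (4 + 0.85 * 180) * 26.3
= 180 / 157.0 * 26.3
= 30.15 MPa

30.15


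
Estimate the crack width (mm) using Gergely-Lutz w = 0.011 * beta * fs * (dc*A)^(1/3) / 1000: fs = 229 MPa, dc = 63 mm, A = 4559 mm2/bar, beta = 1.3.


w = 0.011 * beta * fs * (dc * A)^(1/3) / 1000
= 0.011 * 1.3 * 229 * (63 * 4559)^(1/3) / 1000
= 0.216 mm

0.216


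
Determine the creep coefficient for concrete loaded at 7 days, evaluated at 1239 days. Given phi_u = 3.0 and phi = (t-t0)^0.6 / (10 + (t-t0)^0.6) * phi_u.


dt = 1239 - 7 = 1232
phi = 1232^0.6 / (10 + 1232^0.6) * 3.0
= 2.632

2.632


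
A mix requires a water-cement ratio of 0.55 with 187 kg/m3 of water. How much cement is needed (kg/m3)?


Cement = water / (w/c)
= 187 / 0.55
= 340.0 kg/m3

340.0


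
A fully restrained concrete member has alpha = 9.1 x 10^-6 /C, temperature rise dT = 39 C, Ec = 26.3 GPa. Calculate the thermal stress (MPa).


sigma = alpha * dT * Ec
= 9.1e-6 * 39 * 26.3 * 1000
= 9.334 MPa

9.334


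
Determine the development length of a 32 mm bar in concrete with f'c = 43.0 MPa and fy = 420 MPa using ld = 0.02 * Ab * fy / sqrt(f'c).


Ab = pi * 32^2 / 4 = 804.248 mm2
ld = 0.02 * 804.248 * 420 / sqrt(43.0)
= 1030.2 mm

1030.2


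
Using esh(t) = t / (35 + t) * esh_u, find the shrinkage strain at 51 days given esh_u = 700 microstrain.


esh(51) = 51 / (35 + 51) * 700
= 51 / 86 * 700
= 415.1 microstrain

415.1


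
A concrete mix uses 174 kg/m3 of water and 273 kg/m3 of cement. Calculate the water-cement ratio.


w/c = water / cement
w/c = 174 / 273 = 0.637

0.637


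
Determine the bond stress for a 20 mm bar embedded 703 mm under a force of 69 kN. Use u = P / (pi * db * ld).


u = P / (pi * db * ld)
= 69 * 1000 / (pi * 20 * 703)
= 1.562 MPa

1.562


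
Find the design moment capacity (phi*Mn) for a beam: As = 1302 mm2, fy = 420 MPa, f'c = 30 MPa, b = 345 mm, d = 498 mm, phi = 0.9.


a = As * fy / (0.85 * f'c * b)
= 1302 * 420 / (0.85 * 30 * 345)
= 62.1586 mm
Mn = As * fy * (d - a/2) / 10^6
= 255.3309 kN-m
phi*Mn = 0.9 * 255.3309 = 229.8 kN-m

229.8


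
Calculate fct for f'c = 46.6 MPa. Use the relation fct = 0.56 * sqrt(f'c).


fct = 0.56 * sqrt(46.6)
= 0.56 * 6.826
= 3.823 MPa

3.823


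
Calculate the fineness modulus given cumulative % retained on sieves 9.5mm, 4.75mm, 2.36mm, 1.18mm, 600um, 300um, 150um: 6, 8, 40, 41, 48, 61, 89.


FM = sum(cumulative % retained) / 100
= 293 / 100
= 2.93

2.93


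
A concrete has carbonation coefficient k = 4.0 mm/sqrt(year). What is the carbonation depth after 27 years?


depth = k * sqrt(t)
= 4.0 * sqrt(27)
= 20.78 mm

20.78


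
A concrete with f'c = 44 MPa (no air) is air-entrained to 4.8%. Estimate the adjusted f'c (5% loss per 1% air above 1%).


Strength loss = (4.8 - 1) * 5 = 19.0%
f'c = 44 * (1 - 19.0/100)
= 35.64 MPa

35.64


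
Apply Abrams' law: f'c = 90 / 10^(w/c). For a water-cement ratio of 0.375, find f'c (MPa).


f'c = 90 / 10^0.375
= 90 / 2.371
= 37.95 MPa

37.95


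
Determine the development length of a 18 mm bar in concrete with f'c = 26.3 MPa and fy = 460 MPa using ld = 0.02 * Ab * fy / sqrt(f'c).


Ab = pi * 18^2 / 4 = 254.469 mm2
ld = 0.02 * 254.469 * 460 / sqrt(26.3)
= 456.5 mm

456.5


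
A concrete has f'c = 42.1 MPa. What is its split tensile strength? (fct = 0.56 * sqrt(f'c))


fct = 0.56 * sqrt(42.1)
= 0.56 * 6.488
= 3.634 MPa

3.634


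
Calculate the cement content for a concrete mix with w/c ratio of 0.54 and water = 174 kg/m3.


Cement = water / (w/c)
= 174 / 0.54
= 322.2 kg/m3

322.2


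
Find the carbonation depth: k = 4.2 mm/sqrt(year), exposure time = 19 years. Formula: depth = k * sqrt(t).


depth = k * sqrt(t)
= 4.2 * sqrt(19)
= 18.31 mm

18.31


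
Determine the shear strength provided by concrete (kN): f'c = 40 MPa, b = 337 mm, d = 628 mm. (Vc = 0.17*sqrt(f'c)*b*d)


Vc = 0.17 * sqrt(40) * 337 * 628 / 1000
= 227.55 kN

227.55


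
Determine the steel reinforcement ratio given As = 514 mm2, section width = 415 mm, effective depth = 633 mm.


rho = As / (b * d)
= 514 / (415 * 633)
= 0.002

0.002


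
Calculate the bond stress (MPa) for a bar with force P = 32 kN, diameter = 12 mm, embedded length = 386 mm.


u = P / (pi * db * ld)
= 32 * 1000 / (pi * 12 * 386)
= 2.199 MPa

2.199


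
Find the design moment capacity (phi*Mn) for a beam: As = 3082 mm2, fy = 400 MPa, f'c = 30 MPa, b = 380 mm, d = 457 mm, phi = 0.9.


a = As * fy / (0.85 * f'c * b)
= 3082 * 400 / (0.85 * 30 * 380)
= 127.2239 mm
Mn = As * fy * (d - a/2) / 10^6
= 484.9688 kN-m
phi*Mn = 0.9 * 484.9688 = 436.47 kN-m

436.47


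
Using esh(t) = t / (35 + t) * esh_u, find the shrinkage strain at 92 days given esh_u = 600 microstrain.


esh(92) = 92 / (35 + 92) * 600
= 92 / 127 * 600
= 434.6 microstrain

434.6


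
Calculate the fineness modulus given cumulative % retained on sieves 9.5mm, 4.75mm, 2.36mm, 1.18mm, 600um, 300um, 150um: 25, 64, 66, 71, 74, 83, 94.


FM = sum(cumulative % retained) / 100
= 477 / 100
= 4.77

4.77


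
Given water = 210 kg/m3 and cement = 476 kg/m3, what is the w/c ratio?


w/c = water / cement
w/c = 210 / 476 = 0.441

0.441


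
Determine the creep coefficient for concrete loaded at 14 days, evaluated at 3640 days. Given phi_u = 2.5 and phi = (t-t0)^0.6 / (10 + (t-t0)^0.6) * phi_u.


dt = 3640 - 14 = 3626
phi = 3626^0.6 / (10 + 3626^0.6) * 2.5
= 2.33

2.33


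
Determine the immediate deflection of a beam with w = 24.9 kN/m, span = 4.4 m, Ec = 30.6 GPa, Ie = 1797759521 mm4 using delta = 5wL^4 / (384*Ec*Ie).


Convert: L = 4.4 m = 4400 mm, Ec = 30.6 GPa = 30600 MPa
delta = 5 * 24.9 * 4400^4 / (384 * 30600 * 1797759521)
= 2.21 mm

2.21


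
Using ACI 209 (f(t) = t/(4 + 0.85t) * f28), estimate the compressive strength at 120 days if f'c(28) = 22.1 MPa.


f(120) = 120 / (4 + 0.85 * 120) * 22.1
= 120 / 106.0 * 22.1
= 25.02 MPa

25.02


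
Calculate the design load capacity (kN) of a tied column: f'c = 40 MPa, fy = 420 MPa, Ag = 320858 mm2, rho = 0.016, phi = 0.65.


Ast = rho * Ag = 0.016 * 320858 = 5133.728 mm2
phi*Pn = 0.65 * 0.80 * (0.85 * 40 * (320858 - 5133.728) + 420 * 5133.728) / 1000
= 6703.21 kN

6703.21


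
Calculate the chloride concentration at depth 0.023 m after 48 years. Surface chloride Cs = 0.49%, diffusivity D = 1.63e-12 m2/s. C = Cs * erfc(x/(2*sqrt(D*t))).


t_seconds = 48 * 365.25 * 24 * 3600 = 1514764800.0 s
arg = 0.023 / (2 * sqrt(1.63e-12 * 1514764800.0))
= 0.2314
erfc(0.2314) = 0.7434
C = 0.49 * 0.7434 = 0.3643%

0.3643


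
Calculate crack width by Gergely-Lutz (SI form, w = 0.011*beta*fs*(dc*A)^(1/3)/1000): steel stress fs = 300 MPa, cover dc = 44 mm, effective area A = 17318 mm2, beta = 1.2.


w = 0.011 * beta * fs * (dc * A)^(1/3) / 1000
= 0.011 * 1.2 * 300 * (44 * 17318)^(1/3) / 1000
= 0.362 mm

0.362


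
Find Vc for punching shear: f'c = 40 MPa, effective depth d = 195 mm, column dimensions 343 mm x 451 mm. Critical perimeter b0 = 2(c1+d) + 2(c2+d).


b0 = 2*(343 + 195) + 2*(451 + 195) = 2368 mm
Vc = 0.33 * sqrt(40) * 2368 * 195 / 1000
= 963.74 kN

963.74


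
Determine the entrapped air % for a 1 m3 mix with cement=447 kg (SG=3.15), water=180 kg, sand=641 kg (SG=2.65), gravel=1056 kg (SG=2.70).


Vol cement = 447 / (3.15 * 1000) = 0.141905 m3
Vol water = 180 / 1000 = 0.18 m3
Vol sand = 641 / (2.65 * 1000) = 0.241887 m3
Vol gravel = 1056 / (2.70 * 1000) = 0.391111 m3
Total solid + water volume = 0.954903 m3
Air = (1 - 0.954903) * 100 = 4.51%

4.51


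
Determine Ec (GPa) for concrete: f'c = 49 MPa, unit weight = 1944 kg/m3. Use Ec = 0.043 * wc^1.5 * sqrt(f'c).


Ec = 0.043 * 1944^1.5 * sqrt(49) / 1000
= 25.8 GPa

25.8


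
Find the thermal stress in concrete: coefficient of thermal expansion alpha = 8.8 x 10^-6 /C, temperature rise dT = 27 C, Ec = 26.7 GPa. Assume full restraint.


sigma = alpha * dT * Ec
= 8.8e-6 * 27 * 26.7 * 1000
= 6.344 MPa

6.344


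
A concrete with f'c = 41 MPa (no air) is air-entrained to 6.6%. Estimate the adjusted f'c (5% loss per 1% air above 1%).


Strength loss = (6.6 - 1) * 5 = 28.0%
f'c = 41 * (1 - 28.0/100)
= 29.52 MPa

29.52


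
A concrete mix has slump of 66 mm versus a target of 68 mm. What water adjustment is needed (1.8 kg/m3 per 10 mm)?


Difference = 68 - 66 = 2 mm
Water adjustment = 2 * 1.8 / 10 = 0.4 kg/m3

0.4


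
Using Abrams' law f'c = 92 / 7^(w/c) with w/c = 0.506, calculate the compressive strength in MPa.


f'c = 92 / 7^0.506
= 92 / 2.677
= 34.37 MPa

34.37


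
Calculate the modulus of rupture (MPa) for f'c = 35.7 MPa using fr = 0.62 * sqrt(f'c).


fr = 0.62 * sqrt(35.7)
= 3.704 MPa

3.704


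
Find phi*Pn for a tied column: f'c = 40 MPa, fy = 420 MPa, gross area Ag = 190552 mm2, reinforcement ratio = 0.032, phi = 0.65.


Ast = rho * Ag = 0.032 * 190552 = 6097.664 mm2
phi*Pn = 0.65 * 0.80 * (0.85 * 40 * (190552 - 6097.664) + 420 * 6097.664) / 1000
= 4592.88 kN

4592.88


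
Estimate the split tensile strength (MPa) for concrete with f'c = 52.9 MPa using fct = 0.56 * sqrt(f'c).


fct = 0.56 * sqrt(52.9)
= 0.56 * 7.273
= 4.073 MPa

4.073


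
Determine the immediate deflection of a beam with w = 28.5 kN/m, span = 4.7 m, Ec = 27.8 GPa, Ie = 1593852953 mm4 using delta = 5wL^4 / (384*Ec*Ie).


Convert: L = 4.7 m = 4700 mm, Ec = 27.8 GPa = 27800 MPa
delta = 5 * 28.5 * 4700^4 / (384 * 27800 * 1593852953)
= 4.09 mm

4.09


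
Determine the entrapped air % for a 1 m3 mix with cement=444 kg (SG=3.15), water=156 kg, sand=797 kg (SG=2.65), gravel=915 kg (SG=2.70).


Vol cement = 444 / (3.15 * 1000) = 0.140952 m3
Vol water = 156 / 1000 = 0.156 m3
Vol sand = 797 / (2.65 * 1000) = 0.300755 m3
Vol gravel = 915 / (2.70 * 1000) = 0.338889 m3
Total solid + water volume = 0.936596 m3
Air = (1 - 0.936596) * 100 = 6.34%

6.34


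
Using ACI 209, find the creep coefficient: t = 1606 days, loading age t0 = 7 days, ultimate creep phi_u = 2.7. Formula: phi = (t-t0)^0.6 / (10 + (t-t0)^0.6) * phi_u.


dt = 1606 - 7 = 1599
phi = 1599^0.6 / (10 + 1599^0.6) * 2.7
= 2.412

2.412


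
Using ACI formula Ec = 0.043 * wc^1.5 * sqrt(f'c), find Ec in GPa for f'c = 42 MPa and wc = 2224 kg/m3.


Ec = 0.043 * 2224^1.5 * sqrt(42) / 1000
= 29.23 GPa

29.23


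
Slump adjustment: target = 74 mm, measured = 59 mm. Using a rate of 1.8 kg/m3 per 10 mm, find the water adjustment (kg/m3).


Difference = 74 - 59 = 15 mm
Water adjustment = 15 * 1.8 / 10 = 2.7 kg/m3

2.7


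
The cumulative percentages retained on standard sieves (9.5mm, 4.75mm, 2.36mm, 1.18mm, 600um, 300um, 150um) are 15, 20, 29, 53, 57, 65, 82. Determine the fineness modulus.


FM = sum(cumulative % retained) / 100
= 321 / 100
= 3.21

3.21


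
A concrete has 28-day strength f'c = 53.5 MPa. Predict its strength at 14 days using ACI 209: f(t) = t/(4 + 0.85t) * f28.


f(14) = 14 / (4 + 0.85 * 14) * 53.5
= 14 / 15.9 * 53.5
= 47.11 MPa

47.11


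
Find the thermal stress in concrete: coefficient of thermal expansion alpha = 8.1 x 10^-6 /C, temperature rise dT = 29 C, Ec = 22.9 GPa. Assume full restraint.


sigma = alpha * dT * Ec
= 8.1e-6 * 29 * 22.9 * 1000
= 5.379 MPa

5.379


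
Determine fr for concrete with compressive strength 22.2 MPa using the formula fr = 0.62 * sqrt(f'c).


fr = 0.62 * sqrt(22.2)
= 2.921 MPa

2.921


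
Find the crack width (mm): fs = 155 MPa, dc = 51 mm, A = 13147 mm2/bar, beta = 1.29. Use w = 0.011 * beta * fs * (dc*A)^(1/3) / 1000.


w = 0.011 * beta * fs * (dc * A)^(1/3) / 1000
= 0.011 * 1.29 * 155 * (51 * 13147)^(1/3) / 1000
= 0.193 mm

0.193


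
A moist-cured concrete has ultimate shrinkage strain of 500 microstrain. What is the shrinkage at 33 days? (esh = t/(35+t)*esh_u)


esh(33) = 33 / (35 + 33) * 500
= 33 / 68 * 500
= 242.6 microstrain

242.6


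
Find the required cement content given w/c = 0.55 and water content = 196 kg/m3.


Cement = water / (w/c)
= 196 / 0.55
= 356.4 kg/m3

356.4


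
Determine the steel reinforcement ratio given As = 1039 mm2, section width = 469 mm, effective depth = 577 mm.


rho = As / (b * d)
= 1039 / (469 * 577)
= 0.0038

0.0038


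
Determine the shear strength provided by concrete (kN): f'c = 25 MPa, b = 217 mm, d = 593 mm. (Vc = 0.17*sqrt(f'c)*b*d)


Vc = 0.17 * sqrt(25) * 217 * 593 / 1000
= 109.38 kN

109.38


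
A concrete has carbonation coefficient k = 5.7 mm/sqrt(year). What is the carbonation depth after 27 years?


depth = k * sqrt(t)
= 5.7 * sqrt(27)
= 29.62 mm

29.62


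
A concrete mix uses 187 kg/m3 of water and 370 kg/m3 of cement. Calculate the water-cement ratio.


w/c = water / cement
w/c = 187 / 370 = 0.505

0.505


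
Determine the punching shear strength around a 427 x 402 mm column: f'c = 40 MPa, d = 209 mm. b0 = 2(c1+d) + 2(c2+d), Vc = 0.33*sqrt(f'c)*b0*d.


b0 = 2*(427 + 209) + 2*(402 + 209) = 2494 mm
Vc = 0.33 * sqrt(40) * 2494 * 209 / 1000
= 1087.89 kN

1087.89


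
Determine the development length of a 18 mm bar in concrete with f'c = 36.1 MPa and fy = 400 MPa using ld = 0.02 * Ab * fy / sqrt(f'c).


Ab = pi * 18^2 / 4 = 254.469 mm2
ld = 0.02 * 254.469 * 400 / sqrt(36.1)
= 338.8 mm

338.8


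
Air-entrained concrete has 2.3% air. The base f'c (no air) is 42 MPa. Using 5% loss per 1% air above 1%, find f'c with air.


Strength loss = (2.3 - 1) * 5 = 6.5%
f'c = 42 * (1 - 6.5/100)
= 39.27 MPa

39.27


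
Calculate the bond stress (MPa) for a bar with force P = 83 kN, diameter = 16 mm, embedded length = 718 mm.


u = P / (pi * db * ld)
= 83 * 1000 / (pi * 16 * 718)
= 2.3 MPa

2.3


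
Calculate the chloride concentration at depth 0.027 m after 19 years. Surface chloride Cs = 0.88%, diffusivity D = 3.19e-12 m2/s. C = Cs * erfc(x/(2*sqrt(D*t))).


t_seconds = 19 * 365.25 * 24 * 3600 = 599594400.0 s
arg = 0.027 / (2 * sqrt(3.19e-12 * 599594400.0))
= 0.3087
erfc(0.3087) = 0.6624
C = 0.88 * 0.6624 = 0.583%

0.583


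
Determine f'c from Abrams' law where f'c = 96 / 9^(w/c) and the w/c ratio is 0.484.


f'c = 96 / 9^0.484
= 96 / 2.896
= 33.14 MPa

33.14


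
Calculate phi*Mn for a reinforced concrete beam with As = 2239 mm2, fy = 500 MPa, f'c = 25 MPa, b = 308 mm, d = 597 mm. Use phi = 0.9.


a = As * fy / (0.85 * f'c * b)
= 2239 * 500 / (0.85 * 25 * 308)
= 171.0466 mm
Mn = As * fy * (d - a/2) / 10^6
= 572.5982 kN-m
phi*Mn = 0.9 * 572.5982 = 515.34 kN-m

515.34


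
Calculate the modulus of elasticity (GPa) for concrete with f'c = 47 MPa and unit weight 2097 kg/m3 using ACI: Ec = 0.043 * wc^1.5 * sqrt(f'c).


Ec = 0.043 * 2097^1.5 * sqrt(47) / 1000
= 28.31 GPa

28.31


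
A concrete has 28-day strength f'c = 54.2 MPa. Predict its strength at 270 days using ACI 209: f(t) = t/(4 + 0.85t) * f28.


f(270) = 270 / (4 + 0.85 * 270) * 54.2
= 270 / 233.5 * 54.2
= 62.67 MPa

62.67


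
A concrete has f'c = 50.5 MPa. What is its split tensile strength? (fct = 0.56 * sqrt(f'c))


fct = 0.56 * sqrt(50.5)
= 0.56 * 7.106
= 3.98 MPa

3.98


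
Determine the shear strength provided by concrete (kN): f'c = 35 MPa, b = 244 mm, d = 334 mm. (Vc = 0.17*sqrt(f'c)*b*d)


Vc = 0.17 * sqrt(35) * 244 * 334 / 1000
= 81.96 kN

81.96


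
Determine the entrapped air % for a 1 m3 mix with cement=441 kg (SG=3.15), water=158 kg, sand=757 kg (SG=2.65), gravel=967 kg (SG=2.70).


Vol cement = 441 / (3.15 * 1000) = 0.14 m3
Vol water = 158 / 1000 = 0.158 m3
Vol sand = 757 / (2.65 * 1000) = 0.28566 m3
Vol gravel = 967 / (2.70 * 1000) = 0.358148 m3
Total solid + water volume = 0.941809 m3
Air = (1 - 0.941809) * 100 = 5.82%

5.82


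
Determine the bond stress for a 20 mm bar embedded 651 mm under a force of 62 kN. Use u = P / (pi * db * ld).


u = P / (pi * db * ld)
= 62 * 1000 / (pi * 20 * 651)
= 1.516 MPa

1.516


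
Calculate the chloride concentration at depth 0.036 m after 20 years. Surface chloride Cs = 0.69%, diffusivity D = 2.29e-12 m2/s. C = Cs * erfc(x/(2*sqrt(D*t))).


t_seconds = 20 * 365.25 * 24 * 3600 = 631152000.0 s
arg = 0.036 / (2 * sqrt(2.29e-12 * 631152000.0))
= 0.4735
erfc(0.4735) = 0.5031
C = 0.69 * 0.5031 = 0.3472%

0.3472


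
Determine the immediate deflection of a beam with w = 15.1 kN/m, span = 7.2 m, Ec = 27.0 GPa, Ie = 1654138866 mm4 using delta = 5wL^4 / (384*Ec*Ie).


Convert: L = 7.2 m = 7200 mm, Ec = 27.0 GPa = 27000 MPa
delta = 5 * 15.1 * 7200^4 / (384 * 27000 * 1654138866)
= 11.83 mm

11.83


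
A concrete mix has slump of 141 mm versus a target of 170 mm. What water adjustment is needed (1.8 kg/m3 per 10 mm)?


Difference = 170 - 141 = 29 mm
Water adjustment = 29 * 1.8 / 10 = 5.2 kg/m3

5.2


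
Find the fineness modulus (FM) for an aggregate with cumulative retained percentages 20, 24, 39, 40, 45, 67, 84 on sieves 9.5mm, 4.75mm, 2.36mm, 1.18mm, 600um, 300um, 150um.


FM = sum(cumulative % retained) / 100
= 319 / 100
= 3.19

3.19


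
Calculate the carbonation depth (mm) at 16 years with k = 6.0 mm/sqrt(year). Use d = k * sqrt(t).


depth = k * sqrt(t)
= 6.0 * sqrt(16)
= 24.0 mm

24.0


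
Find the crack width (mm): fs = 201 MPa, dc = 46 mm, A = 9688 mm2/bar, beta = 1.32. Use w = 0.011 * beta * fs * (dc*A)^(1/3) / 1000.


w = 0.011 * beta * fs * (dc * A)^(1/3) / 1000
= 0.011 * 1.32 * 201 * (46 * 9688)^(1/3) / 1000
= 0.223 mm

0.223


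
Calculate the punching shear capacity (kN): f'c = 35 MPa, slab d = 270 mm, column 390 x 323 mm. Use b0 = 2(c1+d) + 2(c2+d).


b0 = 2*(390 + 270) + 2*(323 + 270) = 2506 mm
Vc = 0.33 * sqrt(35) * 2506 * 270 / 1000
= 1320.97 kN

1320.97


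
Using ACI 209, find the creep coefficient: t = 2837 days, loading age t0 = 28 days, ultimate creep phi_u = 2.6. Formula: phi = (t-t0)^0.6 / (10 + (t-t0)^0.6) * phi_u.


dt = 2837 - 28 = 2809
phi = 2809^0.6 / (10 + 2809^0.6) * 2.6
= 2.396

2.396


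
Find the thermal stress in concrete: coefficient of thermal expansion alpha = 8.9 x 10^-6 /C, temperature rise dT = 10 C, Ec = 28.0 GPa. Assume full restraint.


sigma = alpha * dT * Ec
= 8.9e-6 * 10 * 28.0 * 1000
= 2.492 MPa

2.492


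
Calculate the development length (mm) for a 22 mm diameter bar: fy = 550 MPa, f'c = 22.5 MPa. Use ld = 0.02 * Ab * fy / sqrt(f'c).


Ab = pi * 22^2 / 4 = 380.133 mm2
ld = 0.02 * 380.133 * 550 / sqrt(22.5)
= 881.5 mm

881.5


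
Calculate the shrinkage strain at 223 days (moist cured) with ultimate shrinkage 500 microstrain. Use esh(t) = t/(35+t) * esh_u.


esh(223) = 223 / (35 + 223) * 500
= 223 / 258 * 500
= 432.2 microstrain

432.2


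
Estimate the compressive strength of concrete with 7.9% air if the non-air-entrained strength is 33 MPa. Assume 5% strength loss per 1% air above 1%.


Strength loss = (7.9 - 1) * 5 = 34.5%
f'c = 33 * (1 - 34.5/100)
= 21.62 MPa

21.62


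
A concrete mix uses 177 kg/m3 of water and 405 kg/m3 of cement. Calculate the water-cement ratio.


w/c = water / cement
w/c = 177 / 405 = 0.437

0.437


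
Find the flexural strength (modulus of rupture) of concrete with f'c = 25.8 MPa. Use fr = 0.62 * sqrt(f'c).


fr = 0.62 * sqrt(25.8)
= 3.149 MPa

3.149


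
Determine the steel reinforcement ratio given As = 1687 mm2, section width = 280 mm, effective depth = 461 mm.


rho = As / (b * d)
= 1687 / (280 * 461)
= 0.0131

0.0131


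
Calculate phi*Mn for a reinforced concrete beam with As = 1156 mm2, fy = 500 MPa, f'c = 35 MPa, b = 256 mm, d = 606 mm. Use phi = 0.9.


a = As * fy / (0.85 * f'c * b)
= 1156 * 500 / (0.85 * 35 * 256)
= 75.8929 mm
Mn = As * fy * (d - a/2) / 10^6
= 328.335 kN-m
phi*Mn = 0.9 * 328.335 = 295.5 kN-m

295.5


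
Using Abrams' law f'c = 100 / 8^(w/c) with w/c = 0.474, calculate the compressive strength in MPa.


f'c = 100 / 8^0.474
= 100 / 2.68
= 37.32 MPa

37.32


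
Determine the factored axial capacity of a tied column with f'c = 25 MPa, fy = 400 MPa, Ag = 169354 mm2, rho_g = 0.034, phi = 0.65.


Ast = rho * Ag = 0.034 * 169354 = 5758.036 mm2
phi*Pn = 0.65 * 0.80 * (0.85 * 25 * (169354 - 5758.036) + 400 * 5758.036) / 1000
= 3005.41 kN

3005.41


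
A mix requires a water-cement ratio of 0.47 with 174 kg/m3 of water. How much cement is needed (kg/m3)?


Cement = water / (w/c)
= 174 / 0.47
= 370.2 kg/m3

370.2


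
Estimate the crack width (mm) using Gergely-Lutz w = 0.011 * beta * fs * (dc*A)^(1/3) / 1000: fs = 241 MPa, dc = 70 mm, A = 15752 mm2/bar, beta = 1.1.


w = 0.011 * beta * fs * (dc * A)^(1/3) / 1000
= 0.011 * 1.1 * 241 * (70 * 15752)^(1/3) / 1000
= 0.301 mm

0.301


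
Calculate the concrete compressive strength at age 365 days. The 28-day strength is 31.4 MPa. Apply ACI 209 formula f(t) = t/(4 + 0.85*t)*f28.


f(365) = 365 / (4 + 0.85 * 365) * 31.4
= 365 / 314.25 * 31.4
= 36.47 MPa

36.47


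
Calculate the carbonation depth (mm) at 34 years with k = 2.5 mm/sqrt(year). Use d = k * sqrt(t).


depth = k * sqrt(t)
= 2.5 * sqrt(34)
= 14.58 mm

14.58


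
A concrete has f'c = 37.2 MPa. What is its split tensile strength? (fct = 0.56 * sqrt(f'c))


fct = 0.56 * sqrt(37.2)
= 0.56 * 6.099
= 3.416 MPa

3.416


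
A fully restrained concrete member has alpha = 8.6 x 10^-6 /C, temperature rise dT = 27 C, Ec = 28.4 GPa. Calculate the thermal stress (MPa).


sigma = alpha * dT * Ec
= 8.6e-6 * 27 * 28.4 * 1000
= 6.594 MPa

6.594


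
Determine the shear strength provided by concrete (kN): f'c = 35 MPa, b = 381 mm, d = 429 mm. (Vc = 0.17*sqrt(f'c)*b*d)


Vc = 0.17 * sqrt(35) * 381 * 429 / 1000
= 164.39 kN

164.39


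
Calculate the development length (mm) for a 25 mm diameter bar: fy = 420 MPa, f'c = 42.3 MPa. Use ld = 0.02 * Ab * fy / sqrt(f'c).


Ab = pi * 25^2 / 4 = 490.874 mm2
ld = 0.02 * 490.874 * 420 / sqrt(42.3)
= 634.0 mm

634.0


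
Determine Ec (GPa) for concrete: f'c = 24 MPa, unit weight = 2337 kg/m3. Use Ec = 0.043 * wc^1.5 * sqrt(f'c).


Ec = 0.043 * 2337^1.5 * sqrt(24) / 1000
= 23.8 GPa

23.8


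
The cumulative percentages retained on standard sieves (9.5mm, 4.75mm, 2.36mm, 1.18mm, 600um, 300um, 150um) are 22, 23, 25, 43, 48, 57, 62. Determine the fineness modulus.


FM = sum(cumulative % retained) / 100
= 280 / 100
= 2.8

2.8


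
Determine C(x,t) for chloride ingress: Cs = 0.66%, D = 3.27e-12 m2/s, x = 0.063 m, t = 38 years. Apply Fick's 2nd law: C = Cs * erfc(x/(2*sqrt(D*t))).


t_seconds = 38 * 365.25 * 24 * 3600 = 1199188800.0 s
arg = 0.063 / (2 * sqrt(3.27e-12 * 1199188800.0))
= 0.503
erfc(0.503) = 0.4768
C = 0.66 * 0.4768 = 0.3147%

0.3147


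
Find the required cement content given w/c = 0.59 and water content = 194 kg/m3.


Cement = water / (w/c)
= 194 / 0.59
= 328.8 kg/m3

328.8


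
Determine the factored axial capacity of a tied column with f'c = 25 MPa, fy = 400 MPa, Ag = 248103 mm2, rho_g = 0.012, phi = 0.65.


Ast = rho * Ag = 0.012 * 248103 = 2977.236 mm2
phi*Pn = 0.65 * 0.80 * (0.85 * 25 * (248103 - 2977.236) + 400 * 2977.236) / 1000
= 3327.9 kN

3327.9


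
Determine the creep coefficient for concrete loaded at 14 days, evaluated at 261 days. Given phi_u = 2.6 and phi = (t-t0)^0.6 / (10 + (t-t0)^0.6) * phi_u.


dt = 261 - 14 = 247
phi = 247^0.6 / (10 + 247^0.6) * 2.6
= 1.902

1.902


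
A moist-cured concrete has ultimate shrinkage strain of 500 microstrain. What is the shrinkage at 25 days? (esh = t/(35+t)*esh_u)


esh(25) = 25 / (35 + 25) * 500
= 25 / 60 * 500
= 208.3 microstrain

208.3


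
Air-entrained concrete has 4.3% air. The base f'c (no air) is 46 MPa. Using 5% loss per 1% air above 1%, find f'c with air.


Strength loss = (4.3 - 1) * 5 = 16.5%
f'c = 46 * (1 - 16.5/100)
= 38.41 MPa

38.41


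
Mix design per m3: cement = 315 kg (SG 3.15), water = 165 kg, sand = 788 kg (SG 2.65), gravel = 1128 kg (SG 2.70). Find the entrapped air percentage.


Vol cement = 315 / (3.15 * 1000) = 0.1 m3
Vol water = 165 / 1000 = 0.165 m3
Vol sand = 788 / (2.65 * 1000) = 0.297358 m3
Vol gravel = 1128 / (2.70 * 1000) = 0.417778 m3
Total solid + water volume = 0.980136 m3
Air = (1 - 0.980136) * 100 = 1.99%

1.99


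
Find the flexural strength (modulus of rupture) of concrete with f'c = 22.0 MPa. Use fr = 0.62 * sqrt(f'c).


fr = 0.62 * sqrt(22.0)
= 2.908 MPa

2.908


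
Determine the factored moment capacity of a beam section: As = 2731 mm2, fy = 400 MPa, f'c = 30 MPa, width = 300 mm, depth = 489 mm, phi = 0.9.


a = As * fy / (0.85 * f'c * b)
= 2731 * 400 / (0.85 * 30 * 300)
= 142.7974 mm
Mn = As * fy * (d - a/2) / 10^6
= 456.1877 kN-m
phi*Mn = 0.9 * 456.1877 = 410.57 kN-m

410.57


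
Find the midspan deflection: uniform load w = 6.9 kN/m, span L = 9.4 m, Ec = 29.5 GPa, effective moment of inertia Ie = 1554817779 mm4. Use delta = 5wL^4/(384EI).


Convert: L = 9.4 m = 9400 mm, Ec = 29.5 GPa = 29500 MPa
delta = 5 * 6.9 * 9400^4 / (384 * 29500 * 1554817779)
= 15.29 mm

15.29


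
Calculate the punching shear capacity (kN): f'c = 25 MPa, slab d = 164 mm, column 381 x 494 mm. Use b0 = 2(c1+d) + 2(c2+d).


b0 = 2*(381 + 164) + 2*(494 + 164) = 2406 mm
Vc = 0.33 * sqrt(25) * 2406 * 164 / 1000
= 651.06 kN

651.06


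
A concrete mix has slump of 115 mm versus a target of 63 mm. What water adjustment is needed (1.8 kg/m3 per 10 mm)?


Difference = 63 - 115 = -52 mm
Water adjustment = -52 * 1.8 / 10 = -9.4 kg/m3

-9.4


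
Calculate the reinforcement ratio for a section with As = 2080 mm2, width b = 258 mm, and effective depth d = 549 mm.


rho = As / (b * d)
= 2080 / (258 * 549)
= 0.0147

0.0147


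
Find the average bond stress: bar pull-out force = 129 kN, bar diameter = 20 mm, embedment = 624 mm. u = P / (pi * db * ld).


u = P / (pi * db * ld)
= 129 * 1000 / (pi * 20 * 624)
= 3.29 MPa

3.29


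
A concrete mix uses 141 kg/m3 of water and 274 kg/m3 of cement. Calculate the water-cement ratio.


w/c = water / cement
w/c = 141 / 274 = 0.515

0.515


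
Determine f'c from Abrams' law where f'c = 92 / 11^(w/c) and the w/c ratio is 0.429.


f'c = 92 / 11^0.429
= 92 / 2.797
= 32.89 MPa

32.89


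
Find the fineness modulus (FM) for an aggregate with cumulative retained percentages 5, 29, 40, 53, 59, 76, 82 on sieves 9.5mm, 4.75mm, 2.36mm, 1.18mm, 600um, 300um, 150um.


FM = sum(cumulative % retained) / 100
= 344 / 100
= 3.44

3.44


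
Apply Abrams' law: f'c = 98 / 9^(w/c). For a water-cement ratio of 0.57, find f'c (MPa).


f'c = 98 / 9^0.57
= 98 / 3.499
= 28.01 MPa

28.01


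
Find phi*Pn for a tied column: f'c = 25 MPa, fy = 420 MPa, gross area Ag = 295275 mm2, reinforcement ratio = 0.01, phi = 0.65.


Ast = rho * Ag = 0.01 * 295275 = 2952.75 mm2
phi*Pn = 0.65 * 0.80 * (0.85 * 25 * (295275 - 2952.75) + 420 * 2952.75) / 1000
= 3875.04 kN

3875.04


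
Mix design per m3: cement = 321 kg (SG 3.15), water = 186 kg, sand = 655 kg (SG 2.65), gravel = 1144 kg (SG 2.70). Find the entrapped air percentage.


Vol cement = 321 / (3.15 * 1000) = 0.101905 m3
Vol water = 186 / 1000 = 0.186 m3
Vol sand = 655 / (2.65 * 1000) = 0.24717 m3
Vol gravel = 1144 / (2.70 * 1000) = 0.423704 m3
Total solid + water volume = 0.958778 m3
Air = (1 - 0.958778) * 100 = 4.12%

4.12


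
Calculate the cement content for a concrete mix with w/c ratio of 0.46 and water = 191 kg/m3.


Cement = water / (w/c)
= 191 / 0.46
= 415.2 kg/m3

415.2


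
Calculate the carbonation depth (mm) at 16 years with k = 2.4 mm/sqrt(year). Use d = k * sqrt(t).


depth = k * sqrt(t)
= 2.4 * sqrt(16)
= 9.6 mm

9.6


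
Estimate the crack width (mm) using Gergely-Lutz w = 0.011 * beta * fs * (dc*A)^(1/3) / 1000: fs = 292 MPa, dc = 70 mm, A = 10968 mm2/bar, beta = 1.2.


w = 0.011 * beta * fs * (dc * A)^(1/3) / 1000
= 0.011 * 1.2 * 292 * (70 * 10968)^(1/3) / 1000
= 0.353 mm

0.353


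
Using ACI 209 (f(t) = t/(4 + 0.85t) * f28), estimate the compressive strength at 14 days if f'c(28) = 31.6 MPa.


f(14) = 14 / (4 + 0.85 * 14) * 31.6
= 14 / 15.9 * 31.6
= 27.82 MPa

27.82


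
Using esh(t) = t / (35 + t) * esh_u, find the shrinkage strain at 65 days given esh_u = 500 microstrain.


esh(65) = 65 / (35 + 65) * 500
= 65 / 100 * 500
= 325.0 microstrain

325.0


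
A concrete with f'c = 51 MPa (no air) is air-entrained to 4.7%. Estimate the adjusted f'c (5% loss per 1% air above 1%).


Strength loss = (4.7 - 1) * 5 = 18.5%
f'c = 51 * (1 - 18.5/100)
= 41.56 MPa

41.56


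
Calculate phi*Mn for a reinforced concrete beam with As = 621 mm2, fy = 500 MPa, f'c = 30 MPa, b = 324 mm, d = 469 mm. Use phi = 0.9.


a = As * fy / (0.85 * f'c * b)
= 621 * 500 / (0.85 * 30 * 324)
= 37.5817 mm
Mn = As * fy * (d - a/2) / 10^6
= 139.7899 kN-m
phi*Mn = 0.9 * 139.7899 = 125.81 kN-m

125.81


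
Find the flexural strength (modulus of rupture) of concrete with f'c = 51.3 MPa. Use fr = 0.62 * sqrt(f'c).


fr = 0.62 * sqrt(51.3)
= 4.441 MPa

4.441


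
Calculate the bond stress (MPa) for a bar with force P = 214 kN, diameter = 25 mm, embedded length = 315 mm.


u = P / (pi * db * ld)
= 214 * 1000 / (pi * 25 * 315)
= 8.65 MPa

8.65


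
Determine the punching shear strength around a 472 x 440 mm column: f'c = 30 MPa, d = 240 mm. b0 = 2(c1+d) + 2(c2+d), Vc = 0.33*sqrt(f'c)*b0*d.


b0 = 2*(472 + 240) + 2*(440 + 240) = 2784 mm
Vc = 0.33 * sqrt(30) * 2784 * 240 / 1000
= 1207.69 kN

1207.69


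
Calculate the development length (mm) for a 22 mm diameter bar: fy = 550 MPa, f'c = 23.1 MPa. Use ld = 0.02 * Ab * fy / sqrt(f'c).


Ab = pi * 22^2 / 4 = 380.133 mm2
ld = 0.02 * 380.133 * 550 / sqrt(23.1)
= 870.0 mm

870.0


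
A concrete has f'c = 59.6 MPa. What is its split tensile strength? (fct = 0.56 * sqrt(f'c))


fct = 0.56 * sqrt(59.6)
= 0.56 * 7.72
= 4.323 MPa

4.323


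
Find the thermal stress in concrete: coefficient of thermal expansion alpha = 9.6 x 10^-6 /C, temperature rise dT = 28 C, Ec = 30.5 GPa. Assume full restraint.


sigma = alpha * dT * Ec
= 9.6e-6 * 28 * 30.5 * 1000
= 8.198 MPa

8.198


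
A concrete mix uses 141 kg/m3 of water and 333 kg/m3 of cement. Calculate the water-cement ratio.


w/c = water / cement
w/c = 141 / 333 = 0.423

0.423


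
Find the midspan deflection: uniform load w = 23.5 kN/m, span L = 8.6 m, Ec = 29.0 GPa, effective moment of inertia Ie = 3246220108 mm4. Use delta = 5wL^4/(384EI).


Convert: L = 8.6 m = 8600 mm, Ec = 29.0 GPa = 29000 MPa
delta = 5 * 23.5 * 8600^4 / (384 * 29000 * 3246220108)
= 17.78 mm

17.78


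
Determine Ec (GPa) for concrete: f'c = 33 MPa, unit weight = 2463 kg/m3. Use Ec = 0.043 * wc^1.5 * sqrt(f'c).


Ec = 0.043 * 2463^1.5 * sqrt(33) / 1000
= 30.19 GPa

30.19


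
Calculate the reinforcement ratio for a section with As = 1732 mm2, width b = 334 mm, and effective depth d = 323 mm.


rho = As / (b * d)
= 1732 / (334 * 323)
= 0.0161

0.0161


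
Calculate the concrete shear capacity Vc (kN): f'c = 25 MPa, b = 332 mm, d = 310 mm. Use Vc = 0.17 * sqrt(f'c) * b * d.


Vc = 0.17 * sqrt(25) * 332 * 310 / 1000
= 87.48 kN

87.48
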